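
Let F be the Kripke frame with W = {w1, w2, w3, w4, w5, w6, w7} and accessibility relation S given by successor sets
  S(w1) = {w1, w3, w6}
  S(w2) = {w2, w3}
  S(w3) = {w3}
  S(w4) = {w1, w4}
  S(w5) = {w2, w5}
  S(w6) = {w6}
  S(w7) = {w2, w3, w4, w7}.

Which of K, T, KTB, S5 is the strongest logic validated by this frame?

Reflexive (axiom T): yes — every world is S-related to itself.
Symmetric (axiom B): no — w1 S w3 but not w3 S w1.
Euclidean (axiom 5): no — w1 S w3 and w1 S w6, but not w3 S w6.
So F validates K, T; KTB would additionally require S to be symmetric. The strongest is T.

T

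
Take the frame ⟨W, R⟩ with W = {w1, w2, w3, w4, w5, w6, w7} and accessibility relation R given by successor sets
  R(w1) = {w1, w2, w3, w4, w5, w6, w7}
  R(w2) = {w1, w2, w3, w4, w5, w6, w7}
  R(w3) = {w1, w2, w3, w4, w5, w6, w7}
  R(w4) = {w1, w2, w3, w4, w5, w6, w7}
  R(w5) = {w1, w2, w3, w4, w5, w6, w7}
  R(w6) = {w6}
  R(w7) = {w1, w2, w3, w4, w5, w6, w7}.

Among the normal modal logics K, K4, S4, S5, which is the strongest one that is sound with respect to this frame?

Transitive (axiom 4): yes — every two-step R-path is closed by a direct edge.
Reflexive (axiom T): yes — every world is R-related to itself.
Euclidean (axiom 5): no — w1 R w6 and w1 R w2, but not w6 R w2.
So F validates K, K4, S4; S5 would additionally require R to be Euclidean. The strongest is S4.

S4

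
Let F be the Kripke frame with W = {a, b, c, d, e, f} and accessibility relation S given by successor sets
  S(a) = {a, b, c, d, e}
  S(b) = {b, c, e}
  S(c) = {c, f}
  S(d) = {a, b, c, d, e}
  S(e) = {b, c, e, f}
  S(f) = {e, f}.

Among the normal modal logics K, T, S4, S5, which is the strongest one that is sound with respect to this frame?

Reflexive (axiom T): yes — every world is S-related to itself.
Transitive (axiom 4): no — a S c and c S f, but not a S f.
Euclidean (axiom 5): no — a S b and a S d, but not b S d.
So F validates K, T; S4 would additionally require S to be transitive. The strongest is T.

T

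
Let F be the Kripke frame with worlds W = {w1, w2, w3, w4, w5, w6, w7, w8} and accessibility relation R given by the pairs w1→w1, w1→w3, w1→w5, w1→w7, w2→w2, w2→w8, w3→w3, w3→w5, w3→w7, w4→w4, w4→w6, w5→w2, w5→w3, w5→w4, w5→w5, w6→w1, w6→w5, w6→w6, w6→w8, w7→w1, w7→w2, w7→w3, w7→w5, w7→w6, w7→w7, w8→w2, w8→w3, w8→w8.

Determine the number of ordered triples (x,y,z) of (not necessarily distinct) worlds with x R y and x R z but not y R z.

Enumerating: (w1,w3,w1), (w1,w5,w1), (w1,w5,w7), (w3,w5,w7), (w4,w6,w4), (w5,w2,w3), (w5,w2,w4), (w5,w2,w5), (w5,w3,w2), (w5,w3,w4), (w5,w4,w2), (w5,w4,w3), … and 28 more.
Total: 40.

40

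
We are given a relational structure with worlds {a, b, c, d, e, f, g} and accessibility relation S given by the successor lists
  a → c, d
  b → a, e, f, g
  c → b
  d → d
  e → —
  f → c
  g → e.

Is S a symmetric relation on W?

No

Symmetric: no — a S c but not c S a.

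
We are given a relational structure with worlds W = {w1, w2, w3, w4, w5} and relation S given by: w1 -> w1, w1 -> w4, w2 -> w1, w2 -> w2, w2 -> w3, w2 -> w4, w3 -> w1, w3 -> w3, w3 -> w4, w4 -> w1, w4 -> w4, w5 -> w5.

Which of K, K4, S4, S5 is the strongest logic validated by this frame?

S4

Transitive (axiom 4): yes — every two-step S-path is closed by a direct edge.
Reflexive (axiom T): yes — every world is S-related to itself.
Euclidean (axiom 5): no — w2 S w1 and w2 S w3, but not w1 S w3.
So F validates K, K4, S4; S5 would additionally require S to be Euclidean. The strongest is S4.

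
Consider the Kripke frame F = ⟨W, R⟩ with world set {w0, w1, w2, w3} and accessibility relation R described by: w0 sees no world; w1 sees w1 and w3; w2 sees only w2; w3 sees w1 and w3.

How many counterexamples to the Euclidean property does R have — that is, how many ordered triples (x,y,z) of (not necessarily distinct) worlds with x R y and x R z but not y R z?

0

R is Euclidean; there are no such tuples.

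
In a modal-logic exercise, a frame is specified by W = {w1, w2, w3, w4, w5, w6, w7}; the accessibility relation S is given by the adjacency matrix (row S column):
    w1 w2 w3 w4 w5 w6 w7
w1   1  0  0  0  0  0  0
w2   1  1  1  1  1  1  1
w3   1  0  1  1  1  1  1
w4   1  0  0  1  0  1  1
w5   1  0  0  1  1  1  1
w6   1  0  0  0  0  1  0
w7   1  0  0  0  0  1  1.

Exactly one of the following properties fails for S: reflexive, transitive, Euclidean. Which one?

Reflexive: yes — every world is S-related to itself.
Transitive: yes — every two-step S-path is closed by a direct edge.
Euclidean: no — w2 S w1 and w2 S w3, but not w1 S w3.
Only Euclidean fails.

Euclidean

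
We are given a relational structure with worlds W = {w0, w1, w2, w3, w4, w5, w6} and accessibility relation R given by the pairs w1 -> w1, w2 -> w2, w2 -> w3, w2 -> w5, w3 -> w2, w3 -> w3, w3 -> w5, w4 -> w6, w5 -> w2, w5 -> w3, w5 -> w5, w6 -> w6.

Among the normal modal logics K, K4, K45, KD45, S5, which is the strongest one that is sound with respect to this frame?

Transitive (axiom 4): yes — every two-step R-path is closed by a direct edge.
Euclidean (axiom 5): yes — any two successors of a common world are R-related.
Serial (axiom D): no — w0 has no R-successor.
Reflexive (axiom T): no — w0 is not related to itself.
So F validates K, K4, K45; KD45 would additionally require R to be serial. The strongest is K45.

K45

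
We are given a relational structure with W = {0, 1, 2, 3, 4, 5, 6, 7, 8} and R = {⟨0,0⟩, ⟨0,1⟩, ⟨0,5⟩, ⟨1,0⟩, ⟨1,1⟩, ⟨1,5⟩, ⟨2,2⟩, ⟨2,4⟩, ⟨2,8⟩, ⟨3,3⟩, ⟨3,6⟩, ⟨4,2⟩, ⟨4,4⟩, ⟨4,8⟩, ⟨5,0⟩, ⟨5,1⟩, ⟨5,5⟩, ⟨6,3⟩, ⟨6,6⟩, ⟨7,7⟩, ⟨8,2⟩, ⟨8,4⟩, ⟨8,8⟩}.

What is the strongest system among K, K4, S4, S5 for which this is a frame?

Transitive (axiom 4): yes — every two-step R-path is closed by a direct edge.
Reflexive (axiom T): yes — every world is R-related to itself.
Euclidean (axiom 5): yes — any two successors of a common world are R-related.
So F validates K, K4, S4, S5. The strongest is S5.

S5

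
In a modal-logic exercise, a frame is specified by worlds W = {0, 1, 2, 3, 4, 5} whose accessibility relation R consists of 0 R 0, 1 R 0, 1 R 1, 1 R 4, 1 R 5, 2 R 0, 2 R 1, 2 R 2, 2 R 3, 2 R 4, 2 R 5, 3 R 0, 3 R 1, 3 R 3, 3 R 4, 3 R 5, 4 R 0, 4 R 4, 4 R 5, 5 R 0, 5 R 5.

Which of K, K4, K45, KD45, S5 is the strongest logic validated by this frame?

K4

Transitive (axiom 4): yes — every two-step R-path is closed by a direct edge.
Euclidean (axiom 5): no — 1 R 0 and 1 R 4, but not 0 R 4.
Serial (axiom D): yes — every world has a successor (e.g. 0 R 0).
Reflexive (axiom T): yes — every world is R-related to itself.
So F validates K, K4; K45 would additionally require R to be Euclidean. The strongest is K4.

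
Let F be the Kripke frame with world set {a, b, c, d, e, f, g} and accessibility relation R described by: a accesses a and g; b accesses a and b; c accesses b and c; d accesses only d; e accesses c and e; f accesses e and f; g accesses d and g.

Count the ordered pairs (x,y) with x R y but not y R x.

6

Enumerating: (a,g), (b,a), (c,b), (e,c), (f,e), (g,d).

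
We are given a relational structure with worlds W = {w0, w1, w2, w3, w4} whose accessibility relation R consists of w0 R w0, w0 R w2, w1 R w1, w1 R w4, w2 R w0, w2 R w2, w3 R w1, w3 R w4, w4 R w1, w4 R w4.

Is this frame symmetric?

Symmetric: no — w3 R w1 but not w1 R w3.

No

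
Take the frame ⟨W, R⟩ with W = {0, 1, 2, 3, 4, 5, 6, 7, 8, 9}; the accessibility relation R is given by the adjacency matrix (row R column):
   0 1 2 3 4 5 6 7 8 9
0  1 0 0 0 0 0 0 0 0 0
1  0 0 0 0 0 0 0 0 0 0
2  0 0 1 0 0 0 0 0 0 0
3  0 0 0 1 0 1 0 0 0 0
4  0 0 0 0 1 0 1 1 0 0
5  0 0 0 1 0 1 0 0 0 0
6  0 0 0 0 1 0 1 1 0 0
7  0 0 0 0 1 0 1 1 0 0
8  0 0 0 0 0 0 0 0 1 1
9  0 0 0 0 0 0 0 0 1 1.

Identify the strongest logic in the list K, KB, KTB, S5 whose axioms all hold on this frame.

Symmetric (axiom B): yes — every pair in R has its reverse in R.
Reflexive (axiom T): no — 1 is not related to itself.
Euclidean (axiom 5): yes — any two successors of a common world are R-related.
So F validates K, KB; KTB would additionally require R to be reflexive. The strongest is KB.

KB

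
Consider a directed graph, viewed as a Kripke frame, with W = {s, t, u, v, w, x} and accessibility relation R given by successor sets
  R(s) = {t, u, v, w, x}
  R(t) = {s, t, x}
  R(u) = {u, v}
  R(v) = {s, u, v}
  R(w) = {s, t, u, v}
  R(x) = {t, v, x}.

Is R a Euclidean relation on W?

No

Euclidean: no — s R t and s R u, but not t R u.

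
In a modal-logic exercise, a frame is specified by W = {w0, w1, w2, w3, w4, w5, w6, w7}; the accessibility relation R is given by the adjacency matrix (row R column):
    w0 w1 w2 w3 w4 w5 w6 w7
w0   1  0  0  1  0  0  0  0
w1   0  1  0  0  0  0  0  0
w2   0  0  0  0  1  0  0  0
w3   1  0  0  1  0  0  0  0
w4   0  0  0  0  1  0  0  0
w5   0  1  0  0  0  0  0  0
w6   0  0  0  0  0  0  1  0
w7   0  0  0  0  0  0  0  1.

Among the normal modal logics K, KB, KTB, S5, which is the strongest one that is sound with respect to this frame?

K

Symmetric (axiom B): no — w2 R w4 but not w4 R w2.
Reflexive (axiom T): no — w2 is not related to itself.
Euclidean (axiom 5): yes — any two successors of a common world are R-related.
So F validates K; KB would additionally require R to be symmetric. The strongest is K.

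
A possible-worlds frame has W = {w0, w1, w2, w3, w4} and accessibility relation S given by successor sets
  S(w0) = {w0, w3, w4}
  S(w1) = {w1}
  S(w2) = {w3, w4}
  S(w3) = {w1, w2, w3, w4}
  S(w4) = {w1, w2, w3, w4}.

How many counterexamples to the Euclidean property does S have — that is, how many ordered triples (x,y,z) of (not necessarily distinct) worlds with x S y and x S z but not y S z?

Enumerating: (w0,w3,w0), (w0,w4,w0), (w3,w1,w2), (w3,w1,w3), (w3,w1,w4), (w3,w2,w1), (w3,w2,w2), (w4,w1,w2), (w4,w1,w3), (w4,w1,w4), (w4,w2,w1), (w4,w2,w2).

12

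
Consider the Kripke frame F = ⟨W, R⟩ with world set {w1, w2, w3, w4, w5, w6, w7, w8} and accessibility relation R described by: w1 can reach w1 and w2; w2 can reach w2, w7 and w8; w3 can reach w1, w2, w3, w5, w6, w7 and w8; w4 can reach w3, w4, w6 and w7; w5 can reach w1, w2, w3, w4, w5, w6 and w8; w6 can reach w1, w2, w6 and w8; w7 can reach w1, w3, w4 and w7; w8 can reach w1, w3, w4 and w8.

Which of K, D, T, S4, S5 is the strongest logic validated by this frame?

Serial (axiom D): yes — every world has a successor (e.g. w1 R w1).
Reflexive (axiom T): yes — every world is R-related to itself.
Transitive (axiom 4): no — w1 R w2 and w2 R w7, but not w1 R w7.
Euclidean (axiom 5): no — w2 R w7 and w2 R w8, but not w7 R w8.
So F validates K, D, T; S4 would additionally require R to be transitive. The strongest is T.

T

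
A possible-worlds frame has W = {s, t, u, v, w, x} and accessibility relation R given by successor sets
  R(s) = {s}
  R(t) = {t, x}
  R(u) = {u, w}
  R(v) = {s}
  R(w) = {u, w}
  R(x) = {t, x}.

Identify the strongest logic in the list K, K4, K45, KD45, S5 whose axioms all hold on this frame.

Transitive (axiom 4): yes — every two-step R-path is closed by a direct edge.
Euclidean (axiom 5): yes — any two successors of a common world are R-related.
Serial (axiom D): yes — every world has a successor (e.g. s R s).
Reflexive (axiom T): no — v is not related to itself.
So F validates K, K4, K45, KD45; S5 would additionally require R to be reflexive. The strongest is KD45.

KD45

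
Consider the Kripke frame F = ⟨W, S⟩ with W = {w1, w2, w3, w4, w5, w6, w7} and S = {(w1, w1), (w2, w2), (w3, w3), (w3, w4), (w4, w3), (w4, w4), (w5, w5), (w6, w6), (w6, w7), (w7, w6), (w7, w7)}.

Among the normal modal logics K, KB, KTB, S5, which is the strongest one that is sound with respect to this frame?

S5

Symmetric (axiom B): yes — every pair in S has its reverse in S.
Reflexive (axiom T): yes — every world is S-related to itself.
Euclidean (axiom 5): yes — any two successors of a common world are S-related.
So F validates K, KB, KTB, S5. The strongest is S5.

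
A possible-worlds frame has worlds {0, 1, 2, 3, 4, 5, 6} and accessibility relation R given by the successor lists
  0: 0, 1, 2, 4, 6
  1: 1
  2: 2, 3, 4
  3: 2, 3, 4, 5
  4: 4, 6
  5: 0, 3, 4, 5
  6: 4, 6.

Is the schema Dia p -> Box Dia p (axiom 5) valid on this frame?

By correspondence theory, 5 is valid on a frame iff R is Euclidean.
Euclidean: no — 0 R 1 and 0 R 2, but not 1 R 2.

No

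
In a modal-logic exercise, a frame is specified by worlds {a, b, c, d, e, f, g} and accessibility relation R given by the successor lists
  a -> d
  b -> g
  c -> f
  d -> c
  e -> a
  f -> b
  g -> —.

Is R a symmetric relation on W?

Symmetric: no — a R d but not d R a.

No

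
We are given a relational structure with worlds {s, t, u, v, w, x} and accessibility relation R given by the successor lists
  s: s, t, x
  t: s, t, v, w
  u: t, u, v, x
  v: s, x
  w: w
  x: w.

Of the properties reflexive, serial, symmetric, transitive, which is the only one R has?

serial

Reflexive: no — v is not related to itself.
Serial: yes — every world has a successor (e.g. s R s).
Symmetric: no — s R x but not x R s.
Transitive: no — s R t and t R v, but not s R v.
Only serial holds.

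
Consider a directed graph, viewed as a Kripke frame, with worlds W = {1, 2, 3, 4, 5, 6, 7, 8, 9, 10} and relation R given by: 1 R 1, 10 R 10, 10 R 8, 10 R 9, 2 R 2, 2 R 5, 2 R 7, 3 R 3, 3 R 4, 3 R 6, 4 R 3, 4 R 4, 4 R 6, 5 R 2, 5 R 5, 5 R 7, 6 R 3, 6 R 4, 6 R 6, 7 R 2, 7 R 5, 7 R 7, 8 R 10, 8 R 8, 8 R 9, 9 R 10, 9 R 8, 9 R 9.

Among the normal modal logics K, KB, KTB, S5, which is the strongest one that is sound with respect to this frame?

S5

Symmetric (axiom B): yes — every pair in R has its reverse in R.
Reflexive (axiom T): yes — every world is R-related to itself.
Euclidean (axiom 5): yes — any two successors of a common world are R-related.
So F validates K, KB, KTB, S5. The strongest is S5.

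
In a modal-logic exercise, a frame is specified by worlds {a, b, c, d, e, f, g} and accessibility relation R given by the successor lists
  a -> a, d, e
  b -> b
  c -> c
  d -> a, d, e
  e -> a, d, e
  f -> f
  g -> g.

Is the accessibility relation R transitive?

Yes

Transitive: yes — every two-step R-path is closed by a direct edge.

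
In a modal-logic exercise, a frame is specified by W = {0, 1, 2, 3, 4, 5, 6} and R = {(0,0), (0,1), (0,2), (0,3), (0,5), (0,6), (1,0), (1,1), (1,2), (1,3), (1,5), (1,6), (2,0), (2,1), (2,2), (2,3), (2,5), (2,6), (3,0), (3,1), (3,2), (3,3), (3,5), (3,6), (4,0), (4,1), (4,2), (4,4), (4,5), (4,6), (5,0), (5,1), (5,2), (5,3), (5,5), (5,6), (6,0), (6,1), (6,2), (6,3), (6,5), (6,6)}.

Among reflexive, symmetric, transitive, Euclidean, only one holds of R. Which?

Reflexive: yes — every world is R-related to itself.
Symmetric: no — 4 R 0 but not 0 R 4.
Transitive: no — 4 R 0 and 0 R 3, but not 4 R 3.
Euclidean: no — 4 R 0 and 4 R 4, but not 0 R 4.
Only reflexive holds.

reflexive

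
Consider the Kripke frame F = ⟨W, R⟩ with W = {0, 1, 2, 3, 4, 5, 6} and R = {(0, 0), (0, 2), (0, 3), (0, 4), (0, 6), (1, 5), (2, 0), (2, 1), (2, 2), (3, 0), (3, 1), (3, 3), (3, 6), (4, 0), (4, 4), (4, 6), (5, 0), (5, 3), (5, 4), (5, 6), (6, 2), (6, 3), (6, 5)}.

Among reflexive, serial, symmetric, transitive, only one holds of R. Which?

serial

Reflexive: no — 1 is not related to itself.
Serial: yes — every world has a successor (e.g. 0 R 0).
Symmetric: no — 0 R 6 but not 6 R 0.
Transitive: no — 0 R 2 and 2 R 1, but not 0 R 1.
Only serial holds.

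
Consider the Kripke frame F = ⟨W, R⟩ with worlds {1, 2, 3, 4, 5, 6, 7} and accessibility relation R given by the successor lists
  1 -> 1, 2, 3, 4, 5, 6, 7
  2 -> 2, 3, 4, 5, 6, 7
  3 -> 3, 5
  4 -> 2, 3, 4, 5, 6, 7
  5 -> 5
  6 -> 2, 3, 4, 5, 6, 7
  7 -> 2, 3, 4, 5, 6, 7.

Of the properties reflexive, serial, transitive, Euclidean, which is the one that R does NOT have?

Euclidean

Reflexive: yes — every world is R-related to itself.
Serial: yes — every world has a successor (e.g. 1 R 1).
Transitive: yes — every two-step R-path is closed by a direct edge.
Euclidean: no — 1 R 3 and 1 R 2, but not 3 R 2.
Only Euclidean fails.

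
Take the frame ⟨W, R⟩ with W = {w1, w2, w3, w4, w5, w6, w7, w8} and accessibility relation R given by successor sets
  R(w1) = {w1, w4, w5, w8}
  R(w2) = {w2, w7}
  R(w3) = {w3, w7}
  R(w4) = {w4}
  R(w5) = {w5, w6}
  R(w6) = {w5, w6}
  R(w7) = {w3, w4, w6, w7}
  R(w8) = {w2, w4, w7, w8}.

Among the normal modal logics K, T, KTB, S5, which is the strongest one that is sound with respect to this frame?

Reflexive (axiom T): yes — every world is R-related to itself.
Symmetric (axiom B): no — w1 R w4 but not w4 R w1.
Euclidean (axiom 5): no — w1 R w4 and w1 R w5, but not w4 R w5.
So F validates K, T; KTB would additionally require R to be symmetric. The strongest is T.

T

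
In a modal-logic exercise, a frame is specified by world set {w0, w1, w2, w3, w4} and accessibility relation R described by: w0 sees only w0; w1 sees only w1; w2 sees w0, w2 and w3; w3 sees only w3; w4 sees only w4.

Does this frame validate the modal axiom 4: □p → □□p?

Yes

The schema 4 characterises exactly the transitive frames.
Transitive: yes — every two-step R-path is closed by a direct edge.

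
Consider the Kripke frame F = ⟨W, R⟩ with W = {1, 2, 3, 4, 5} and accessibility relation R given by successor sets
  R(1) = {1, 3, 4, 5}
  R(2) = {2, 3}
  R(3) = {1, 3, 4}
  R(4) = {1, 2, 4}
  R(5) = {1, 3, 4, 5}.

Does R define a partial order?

Reflexive: yes — every world is R-related to itself.
Transitive: no — 1 R 4 and 4 R 2, but not 1 R 2.
Antisymmetric: no — 1 R 3 and 3 R 1 with 1 ≠ 3.
So R is not a partial order.

No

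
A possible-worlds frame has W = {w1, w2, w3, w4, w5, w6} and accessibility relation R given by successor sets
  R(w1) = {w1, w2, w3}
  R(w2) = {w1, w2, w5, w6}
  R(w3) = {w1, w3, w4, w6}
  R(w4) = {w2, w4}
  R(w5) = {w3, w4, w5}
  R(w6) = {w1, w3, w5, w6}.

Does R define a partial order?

Reflexive: yes — every world is R-related to itself.
Transitive: no — w1 R w2 and w2 R w5, but not w1 R w5.
Antisymmetric: no — w1 R w2 and w2 R w1 with w1 ≠ w2.
So R is not a partial order.

No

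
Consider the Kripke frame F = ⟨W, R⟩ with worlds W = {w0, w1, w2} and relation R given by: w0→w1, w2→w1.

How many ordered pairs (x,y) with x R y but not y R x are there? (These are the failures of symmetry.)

Enumerating: (w0,w1), (w2,w1).

2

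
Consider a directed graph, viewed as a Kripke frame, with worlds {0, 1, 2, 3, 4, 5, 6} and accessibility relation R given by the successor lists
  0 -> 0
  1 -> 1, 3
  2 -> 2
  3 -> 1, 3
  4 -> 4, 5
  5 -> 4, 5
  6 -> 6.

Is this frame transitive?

Transitive: yes — every two-step R-path is closed by a direct edge.

Yes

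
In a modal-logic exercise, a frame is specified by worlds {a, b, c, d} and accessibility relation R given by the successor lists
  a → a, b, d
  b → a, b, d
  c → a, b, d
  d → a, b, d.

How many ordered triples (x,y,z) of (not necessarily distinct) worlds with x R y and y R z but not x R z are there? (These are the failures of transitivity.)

0

R is transitive; there are no such tuples.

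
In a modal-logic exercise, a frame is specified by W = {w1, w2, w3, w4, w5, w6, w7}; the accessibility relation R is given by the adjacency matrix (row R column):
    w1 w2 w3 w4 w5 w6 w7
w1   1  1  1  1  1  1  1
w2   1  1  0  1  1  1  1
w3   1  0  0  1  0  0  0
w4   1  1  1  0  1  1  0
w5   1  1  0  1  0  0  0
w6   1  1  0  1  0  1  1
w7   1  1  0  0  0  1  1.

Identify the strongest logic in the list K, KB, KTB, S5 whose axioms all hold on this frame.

Symmetric (axiom B): yes — every pair in R has its reverse in R.
Reflexive (axiom T): no — w3 is not related to itself.
Euclidean (axiom 5): no — w1 R w2 and w1 R w3, but not w2 R w3.
So F validates K, KB; KTB would additionally require R to be reflexive. The strongest is KB.

KB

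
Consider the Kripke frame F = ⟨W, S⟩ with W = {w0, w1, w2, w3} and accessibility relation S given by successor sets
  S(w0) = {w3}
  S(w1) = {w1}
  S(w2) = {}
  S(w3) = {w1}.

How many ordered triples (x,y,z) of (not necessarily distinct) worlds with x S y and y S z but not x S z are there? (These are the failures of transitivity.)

Enumerating: (w0,w3,w1).

1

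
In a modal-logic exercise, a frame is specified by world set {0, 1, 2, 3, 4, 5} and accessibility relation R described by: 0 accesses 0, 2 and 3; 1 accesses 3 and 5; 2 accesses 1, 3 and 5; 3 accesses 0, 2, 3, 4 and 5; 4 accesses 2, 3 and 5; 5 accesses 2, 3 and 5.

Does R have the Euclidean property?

No

Euclidean: no — 2 R 3 and 2 R 1, but not 3 R 1.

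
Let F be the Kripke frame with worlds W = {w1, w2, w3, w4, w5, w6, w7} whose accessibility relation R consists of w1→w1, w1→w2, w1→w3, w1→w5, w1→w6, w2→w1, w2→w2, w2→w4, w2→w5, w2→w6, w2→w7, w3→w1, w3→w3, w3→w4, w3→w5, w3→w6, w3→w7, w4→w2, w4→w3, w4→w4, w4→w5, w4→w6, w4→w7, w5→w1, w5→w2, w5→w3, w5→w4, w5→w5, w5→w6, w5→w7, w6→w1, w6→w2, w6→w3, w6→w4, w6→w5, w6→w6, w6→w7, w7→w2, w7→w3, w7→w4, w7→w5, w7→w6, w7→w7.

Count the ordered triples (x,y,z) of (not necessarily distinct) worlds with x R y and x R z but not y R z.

26

Enumerating: (w1,w2,w3), (w1,w3,w2), (w2,w1,w4), (w2,w1,w7), (w2,w4,w1), (w2,w7,w1), (w3,w1,w4), (w3,w1,w7), (w3,w4,w1), (w3,w7,w1), (w4,w2,w3), (w4,w3,w2), … and 14 more.
Total: 26.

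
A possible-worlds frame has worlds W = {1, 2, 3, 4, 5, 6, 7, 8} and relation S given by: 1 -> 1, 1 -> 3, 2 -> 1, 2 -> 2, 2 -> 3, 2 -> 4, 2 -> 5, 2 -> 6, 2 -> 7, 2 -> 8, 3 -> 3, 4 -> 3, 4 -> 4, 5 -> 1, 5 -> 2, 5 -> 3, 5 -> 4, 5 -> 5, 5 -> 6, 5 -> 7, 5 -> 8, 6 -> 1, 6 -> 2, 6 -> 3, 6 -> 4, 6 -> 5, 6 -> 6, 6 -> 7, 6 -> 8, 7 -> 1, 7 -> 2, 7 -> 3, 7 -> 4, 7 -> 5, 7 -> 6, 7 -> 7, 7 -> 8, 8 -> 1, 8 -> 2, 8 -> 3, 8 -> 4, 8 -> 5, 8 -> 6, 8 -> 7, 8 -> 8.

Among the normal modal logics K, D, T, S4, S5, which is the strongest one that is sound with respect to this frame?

Serial (axiom D): yes — every world has a successor (e.g. 1 S 1).
Reflexive (axiom T): yes — every world is S-related to itself.
Transitive (axiom 4): yes — every two-step S-path is closed by a direct edge.
Euclidean (axiom 5): no — 2 S 1 and 2 S 4, but not 1 S 4.
So F validates K, D, T, S4; S5 would additionally require S to be Euclidean. The strongest is S4.

S4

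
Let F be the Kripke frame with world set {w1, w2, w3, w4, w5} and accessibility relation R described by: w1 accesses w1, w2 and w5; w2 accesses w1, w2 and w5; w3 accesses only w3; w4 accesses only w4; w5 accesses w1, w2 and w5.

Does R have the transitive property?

Transitive: yes — every two-step R-path is closed by a direct edge.

Yes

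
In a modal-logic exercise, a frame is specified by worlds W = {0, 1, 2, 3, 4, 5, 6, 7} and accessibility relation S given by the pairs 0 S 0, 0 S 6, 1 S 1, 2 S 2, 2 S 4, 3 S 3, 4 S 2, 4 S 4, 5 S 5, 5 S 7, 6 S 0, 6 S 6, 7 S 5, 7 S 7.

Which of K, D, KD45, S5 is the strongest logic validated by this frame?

Serial (axiom D): yes — every world has a successor (e.g. 0 S 0).
Euclidean (axiom 5): yes — any two successors of a common world are S-related.
Transitive (axiom 4): yes — every two-step S-path is closed by a direct edge.
Reflexive (axiom T): yes — every world is S-related to itself.
So F validates K, D, KD45, S5. The strongest is S5.

S5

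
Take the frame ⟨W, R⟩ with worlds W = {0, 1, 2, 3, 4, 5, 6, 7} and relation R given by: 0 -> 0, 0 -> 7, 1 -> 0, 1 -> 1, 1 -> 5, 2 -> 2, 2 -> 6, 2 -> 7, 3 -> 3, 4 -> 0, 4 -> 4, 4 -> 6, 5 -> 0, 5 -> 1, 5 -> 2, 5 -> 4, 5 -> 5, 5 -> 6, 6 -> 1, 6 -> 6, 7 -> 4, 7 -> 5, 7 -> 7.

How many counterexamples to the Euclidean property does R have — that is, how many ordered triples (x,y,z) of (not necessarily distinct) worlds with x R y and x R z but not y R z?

34

Enumerating: (0,7,0), (1,0,1), (1,0,5), (2,6,2), (2,6,7), (2,7,2), (2,7,6), (4,0,4), (4,0,6), (4,6,0), (4,6,4), (5,0,1), … and 22 more.
Total: 34.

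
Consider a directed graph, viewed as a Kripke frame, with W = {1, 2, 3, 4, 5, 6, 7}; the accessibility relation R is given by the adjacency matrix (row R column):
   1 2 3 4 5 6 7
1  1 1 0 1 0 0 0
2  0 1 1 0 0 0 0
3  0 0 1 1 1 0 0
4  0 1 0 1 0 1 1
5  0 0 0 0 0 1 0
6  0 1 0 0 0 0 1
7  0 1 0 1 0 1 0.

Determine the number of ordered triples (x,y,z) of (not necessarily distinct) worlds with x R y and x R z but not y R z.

22

Enumerating: (1,2,1), (1,2,4), (1,4,1), (2,3,2), (3,4,3), (3,4,5), (3,5,3), (3,5,4), (3,5,5), (4,2,4), (4,2,6), (4,2,7), … and 10 more.
Total: 22.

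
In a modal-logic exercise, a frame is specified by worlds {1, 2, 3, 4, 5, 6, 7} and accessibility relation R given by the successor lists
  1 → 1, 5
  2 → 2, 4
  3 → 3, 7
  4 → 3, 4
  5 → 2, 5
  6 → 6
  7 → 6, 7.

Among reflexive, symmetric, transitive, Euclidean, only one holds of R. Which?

Reflexive: yes — every world is R-related to itself.
Symmetric: no — 1 R 5 but not 5 R 1.
Transitive: no — 1 R 5 and 5 R 2, but not 1 R 2.
Euclidean: no — 1 R 5 and 1 R 1, but not 5 R 1.
Only reflexive holds.

reflexive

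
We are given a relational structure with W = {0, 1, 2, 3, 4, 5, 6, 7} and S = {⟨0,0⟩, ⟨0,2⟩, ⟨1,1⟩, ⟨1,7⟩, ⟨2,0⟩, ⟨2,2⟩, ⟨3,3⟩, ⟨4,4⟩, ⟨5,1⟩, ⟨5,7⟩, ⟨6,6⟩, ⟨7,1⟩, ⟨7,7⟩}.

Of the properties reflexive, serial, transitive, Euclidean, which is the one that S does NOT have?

Reflexive: no — 5 is not related to itself.
Serial: yes — every world has a successor (e.g. 0 S 0).
Transitive: yes — every two-step S-path is closed by a direct edge.
Euclidean: yes — any two successors of a common world are S-related.
Only reflexive fails.

reflexive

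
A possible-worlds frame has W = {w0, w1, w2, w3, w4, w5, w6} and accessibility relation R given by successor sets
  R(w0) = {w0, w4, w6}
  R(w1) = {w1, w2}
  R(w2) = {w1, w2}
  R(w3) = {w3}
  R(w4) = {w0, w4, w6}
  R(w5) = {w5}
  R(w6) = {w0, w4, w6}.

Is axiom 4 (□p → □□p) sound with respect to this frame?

Yes

The schema 4 characterises exactly the transitive frames.
Transitive: yes — every two-step R-path is closed by a direct edge.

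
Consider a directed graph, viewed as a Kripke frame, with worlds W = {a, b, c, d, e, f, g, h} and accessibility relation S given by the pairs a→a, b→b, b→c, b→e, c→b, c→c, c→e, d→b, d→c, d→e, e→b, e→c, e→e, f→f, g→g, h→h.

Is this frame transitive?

Yes

Transitive: yes — every two-step S-path is closed by a direct edge.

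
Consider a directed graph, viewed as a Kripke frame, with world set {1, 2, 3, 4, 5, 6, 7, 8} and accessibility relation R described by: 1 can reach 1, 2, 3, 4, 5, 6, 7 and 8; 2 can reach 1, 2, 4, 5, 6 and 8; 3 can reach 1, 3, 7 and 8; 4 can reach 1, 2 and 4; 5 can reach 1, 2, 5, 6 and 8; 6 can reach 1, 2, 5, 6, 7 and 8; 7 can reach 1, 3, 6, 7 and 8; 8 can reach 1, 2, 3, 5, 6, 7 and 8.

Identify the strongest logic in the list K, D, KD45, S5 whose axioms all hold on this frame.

Serial (axiom D): yes — every world has a successor (e.g. 1 R 1).
Euclidean (axiom 5): no — 1 R 2 and 1 R 3, but not 2 R 3.
Transitive (axiom 4): no — 2 R 1 and 1 R 3, but not 2 R 3.
Reflexive (axiom T): yes — every world is R-related to itself.
So F validates K, D; KD45 would additionally require R to be Euclidean and transitive. The strongest is D.

D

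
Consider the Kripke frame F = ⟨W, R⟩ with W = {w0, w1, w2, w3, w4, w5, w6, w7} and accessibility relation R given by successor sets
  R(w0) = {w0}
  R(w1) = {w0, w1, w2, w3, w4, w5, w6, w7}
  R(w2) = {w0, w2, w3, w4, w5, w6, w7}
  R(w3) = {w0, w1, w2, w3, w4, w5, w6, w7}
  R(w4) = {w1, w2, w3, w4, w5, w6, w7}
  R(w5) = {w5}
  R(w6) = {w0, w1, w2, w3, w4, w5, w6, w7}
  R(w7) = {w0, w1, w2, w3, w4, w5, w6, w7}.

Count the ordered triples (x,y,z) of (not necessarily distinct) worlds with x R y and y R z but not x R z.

Enumerating: (w2,w3,w1), (w2,w4,w1), (w2,w6,w1), (w2,w7,w1), (w4,w1,w0), (w4,w2,w0), (w4,w3,w0), (w4,w6,w0), (w4,w7,w0).

9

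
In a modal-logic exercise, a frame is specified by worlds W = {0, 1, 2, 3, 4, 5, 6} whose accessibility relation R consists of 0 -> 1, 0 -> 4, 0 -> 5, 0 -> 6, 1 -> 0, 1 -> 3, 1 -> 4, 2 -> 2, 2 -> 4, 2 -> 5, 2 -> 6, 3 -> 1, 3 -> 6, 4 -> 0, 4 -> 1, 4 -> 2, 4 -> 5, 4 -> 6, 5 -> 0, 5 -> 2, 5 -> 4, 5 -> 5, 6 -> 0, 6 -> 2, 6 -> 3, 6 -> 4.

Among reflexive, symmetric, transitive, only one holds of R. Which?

Reflexive: no — 0 is not related to itself.
Symmetric: yes — every pair in R has its reverse in R.
Transitive: no — 0 R 1 and 1 R 3, but not 0 R 3.
Only symmetric holds.

symmetric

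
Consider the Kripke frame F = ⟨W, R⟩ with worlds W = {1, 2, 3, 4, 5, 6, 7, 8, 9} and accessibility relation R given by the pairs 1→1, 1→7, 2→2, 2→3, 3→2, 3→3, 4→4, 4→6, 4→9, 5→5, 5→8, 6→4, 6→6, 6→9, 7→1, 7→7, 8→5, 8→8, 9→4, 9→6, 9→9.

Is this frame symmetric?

Yes

Symmetric: yes — every pair in R has its reverse in R.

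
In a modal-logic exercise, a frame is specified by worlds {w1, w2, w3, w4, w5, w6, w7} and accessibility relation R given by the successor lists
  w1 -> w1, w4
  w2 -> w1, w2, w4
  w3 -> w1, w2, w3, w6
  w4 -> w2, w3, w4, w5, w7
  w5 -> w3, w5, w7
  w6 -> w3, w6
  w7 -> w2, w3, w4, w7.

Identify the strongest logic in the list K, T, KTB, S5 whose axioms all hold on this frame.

Reflexive (axiom T): yes — every world is R-related to itself.
Symmetric (axiom B): no — w1 R w4 but not w4 R w1.
Euclidean (axiom 5): no — w2 R w4 and w2 R w1, but not w4 R w1.
So F validates K, T; KTB would additionally require R to be symmetric. The strongest is T.

T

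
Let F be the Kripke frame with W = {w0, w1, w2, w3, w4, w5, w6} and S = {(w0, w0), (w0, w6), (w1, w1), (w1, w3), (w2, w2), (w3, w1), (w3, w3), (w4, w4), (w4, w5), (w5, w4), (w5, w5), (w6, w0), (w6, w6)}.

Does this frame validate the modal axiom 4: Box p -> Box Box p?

By correspondence theory, 4 is valid on a frame iff S is transitive.
Transitive: yes — every two-step S-path is closed by a direct edge.

Yes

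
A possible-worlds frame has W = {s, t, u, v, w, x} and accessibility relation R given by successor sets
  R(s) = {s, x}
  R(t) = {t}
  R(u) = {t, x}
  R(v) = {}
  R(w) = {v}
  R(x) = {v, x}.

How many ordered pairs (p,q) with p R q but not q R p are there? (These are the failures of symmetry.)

5

Enumerating: (s,x), (u,t), (u,x), (w,v), (x,v).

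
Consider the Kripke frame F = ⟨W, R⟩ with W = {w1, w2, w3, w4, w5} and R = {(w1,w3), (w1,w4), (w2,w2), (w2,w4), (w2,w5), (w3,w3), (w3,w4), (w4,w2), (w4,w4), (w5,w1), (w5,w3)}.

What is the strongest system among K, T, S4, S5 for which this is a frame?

Reflexive (axiom T): no — w1 is not related to itself.
Transitive (axiom 4): no — w1 R w4 and w4 R w2, but not w1 R w2.
Euclidean (axiom 5): no — w1 R w4 and w1 R w3, but not w4 R w3.
So F validates K; T would additionally require R to be reflexive. The strongest is K.

K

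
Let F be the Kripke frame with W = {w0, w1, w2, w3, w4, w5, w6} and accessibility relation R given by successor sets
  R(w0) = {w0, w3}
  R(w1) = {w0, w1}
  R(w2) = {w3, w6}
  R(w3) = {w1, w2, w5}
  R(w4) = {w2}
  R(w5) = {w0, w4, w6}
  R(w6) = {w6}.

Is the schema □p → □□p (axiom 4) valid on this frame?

By correspondence theory, 4 is valid on a frame iff R is transitive.
Transitive: no — w0 R w3 and w3 R w1, but not w0 R w1.

No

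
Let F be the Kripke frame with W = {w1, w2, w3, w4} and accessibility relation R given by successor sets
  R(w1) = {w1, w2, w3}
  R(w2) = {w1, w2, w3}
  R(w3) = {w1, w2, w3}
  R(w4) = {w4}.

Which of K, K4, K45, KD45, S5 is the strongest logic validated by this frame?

Transitive (axiom 4): yes — every two-step R-path is closed by a direct edge.
Euclidean (axiom 5): yes — any two successors of a common world are R-related.
Serial (axiom D): yes — every world has a successor (e.g. w1 R w1).
Reflexive (axiom T): yes — every world is R-related to itself.
So F validates K, K4, K45, KD45, S5. The strongest is S5.

S5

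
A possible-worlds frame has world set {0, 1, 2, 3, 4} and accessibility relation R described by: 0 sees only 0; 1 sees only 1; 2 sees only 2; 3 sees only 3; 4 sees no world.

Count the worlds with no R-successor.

Enumerating: 4.

1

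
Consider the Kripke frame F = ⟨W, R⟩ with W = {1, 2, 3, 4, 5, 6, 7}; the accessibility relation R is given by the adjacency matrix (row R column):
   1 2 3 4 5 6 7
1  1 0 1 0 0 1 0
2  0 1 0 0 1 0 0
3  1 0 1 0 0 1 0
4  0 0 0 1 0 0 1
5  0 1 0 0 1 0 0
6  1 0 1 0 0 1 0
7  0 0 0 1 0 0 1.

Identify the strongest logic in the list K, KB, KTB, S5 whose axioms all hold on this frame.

Symmetric (axiom B): yes — every pair in R has its reverse in R.
Reflexive (axiom T): yes — every world is R-related to itself.
Euclidean (axiom 5): yes — any two successors of a common world are R-related.
So F validates K, KB, KTB, S5. The strongest is S5.

S5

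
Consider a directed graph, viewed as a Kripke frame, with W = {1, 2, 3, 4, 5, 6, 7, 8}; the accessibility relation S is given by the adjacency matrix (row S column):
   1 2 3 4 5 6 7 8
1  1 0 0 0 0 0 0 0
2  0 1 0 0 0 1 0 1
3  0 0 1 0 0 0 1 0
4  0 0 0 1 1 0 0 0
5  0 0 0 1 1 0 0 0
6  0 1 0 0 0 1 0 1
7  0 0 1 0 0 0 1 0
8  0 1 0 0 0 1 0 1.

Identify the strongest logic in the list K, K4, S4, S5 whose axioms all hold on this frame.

Transitive (axiom 4): yes — every two-step S-path is closed by a direct edge.
Reflexive (axiom T): yes — every world is S-related to itself.
Euclidean (axiom 5): yes — any two successors of a common world are S-related.
So F validates K, K4, S4, S5. The strongest is S5.

S5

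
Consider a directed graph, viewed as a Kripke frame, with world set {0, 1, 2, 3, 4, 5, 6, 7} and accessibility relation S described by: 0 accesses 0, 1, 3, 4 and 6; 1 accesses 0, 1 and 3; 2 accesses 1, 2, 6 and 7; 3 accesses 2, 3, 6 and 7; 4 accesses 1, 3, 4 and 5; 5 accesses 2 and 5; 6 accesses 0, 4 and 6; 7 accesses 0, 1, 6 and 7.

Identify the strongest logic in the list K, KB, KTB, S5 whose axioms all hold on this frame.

Symmetric (axiom B): no — 0 S 3 but not 3 S 0.
Reflexive (axiom T): yes — every world is S-related to itself.
Euclidean (axiom 5): no — 0 S 1 and 0 S 4, but not 1 S 4.
So F validates K; KB would additionally require S to be symmetric. The strongest is K.

K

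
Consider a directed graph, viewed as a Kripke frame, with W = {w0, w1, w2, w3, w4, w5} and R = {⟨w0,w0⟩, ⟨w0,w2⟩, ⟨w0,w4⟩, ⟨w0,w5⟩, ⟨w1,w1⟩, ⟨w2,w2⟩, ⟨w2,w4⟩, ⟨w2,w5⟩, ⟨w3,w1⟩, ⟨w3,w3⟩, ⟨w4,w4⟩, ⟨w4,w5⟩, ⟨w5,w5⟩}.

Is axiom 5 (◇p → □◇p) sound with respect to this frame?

No

The schema 5 characterises exactly the Euclidean frames.
Euclidean: no — w0 R w4 and w0 R w2, but not w4 R w2.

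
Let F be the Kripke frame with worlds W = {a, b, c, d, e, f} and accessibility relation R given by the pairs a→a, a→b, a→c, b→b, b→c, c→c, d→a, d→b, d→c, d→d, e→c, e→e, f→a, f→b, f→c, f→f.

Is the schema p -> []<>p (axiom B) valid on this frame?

No

Axiom B corresponds to the accessibility relation being symmetric.
Symmetric: no — a R b but not b R a.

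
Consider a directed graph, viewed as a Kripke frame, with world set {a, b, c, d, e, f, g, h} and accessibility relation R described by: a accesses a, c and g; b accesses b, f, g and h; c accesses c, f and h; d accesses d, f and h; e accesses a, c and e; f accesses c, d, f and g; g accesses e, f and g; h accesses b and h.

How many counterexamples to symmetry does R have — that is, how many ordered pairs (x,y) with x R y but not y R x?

9

Enumerating: (a,c), (a,g), (b,f), (b,g), (c,h), (d,h), (e,a), (e,c), (g,e).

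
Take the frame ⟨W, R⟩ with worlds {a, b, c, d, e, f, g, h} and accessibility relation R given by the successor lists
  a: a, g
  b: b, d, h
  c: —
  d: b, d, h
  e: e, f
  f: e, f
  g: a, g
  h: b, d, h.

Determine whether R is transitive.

Transitive: yes — every two-step R-path is closed by a direct edge.

Yes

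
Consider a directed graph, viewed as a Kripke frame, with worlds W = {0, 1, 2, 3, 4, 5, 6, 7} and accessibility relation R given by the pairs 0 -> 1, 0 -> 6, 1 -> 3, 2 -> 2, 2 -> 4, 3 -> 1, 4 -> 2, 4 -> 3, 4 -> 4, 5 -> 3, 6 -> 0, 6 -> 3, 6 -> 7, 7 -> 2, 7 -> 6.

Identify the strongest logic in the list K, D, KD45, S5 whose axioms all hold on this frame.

Serial (axiom D): yes — every world has a successor (e.g. 0 R 1).
Euclidean (axiom 5): no — 0 R 1 and 0 R 6, but not 1 R 6.
Transitive (axiom 4): no — 0 R 1 and 1 R 3, but not 0 R 3.
Reflexive (axiom T): no — 0 is not related to itself.
So F validates K, D; KD45 would additionally require R to be Euclidean and transitive. The strongest is D.

D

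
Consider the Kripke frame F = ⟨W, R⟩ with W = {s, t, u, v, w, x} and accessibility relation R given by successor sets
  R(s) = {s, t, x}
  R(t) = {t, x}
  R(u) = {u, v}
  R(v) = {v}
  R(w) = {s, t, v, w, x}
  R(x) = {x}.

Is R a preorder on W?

Yes

Reflexive: yes — every world is R-related to itself.
Transitive: yes — every two-step R-path is closed by a direct edge.
So R is a preorder.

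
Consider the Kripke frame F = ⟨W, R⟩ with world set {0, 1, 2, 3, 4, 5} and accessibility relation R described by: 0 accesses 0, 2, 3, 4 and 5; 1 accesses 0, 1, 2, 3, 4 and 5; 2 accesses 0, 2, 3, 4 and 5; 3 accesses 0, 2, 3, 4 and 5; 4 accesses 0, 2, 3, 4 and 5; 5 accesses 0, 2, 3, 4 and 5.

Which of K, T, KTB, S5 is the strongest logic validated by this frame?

Reflexive (axiom T): yes — every world is R-related to itself.
Symmetric (axiom B): no — 1 R 0 but not 0 R 1.
Euclidean (axiom 5): no — 1 R 0 and 1 R 1, but not 0 R 1.
So F validates K, T; KTB would additionally require R to be symmetric. The strongest is T.

T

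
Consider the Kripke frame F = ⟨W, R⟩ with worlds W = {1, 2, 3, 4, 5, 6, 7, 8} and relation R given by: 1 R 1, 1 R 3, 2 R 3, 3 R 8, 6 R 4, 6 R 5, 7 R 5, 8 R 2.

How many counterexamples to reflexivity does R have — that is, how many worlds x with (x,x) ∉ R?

7

Enumerating: 2, 3, 4, 5, 6, 7, 8.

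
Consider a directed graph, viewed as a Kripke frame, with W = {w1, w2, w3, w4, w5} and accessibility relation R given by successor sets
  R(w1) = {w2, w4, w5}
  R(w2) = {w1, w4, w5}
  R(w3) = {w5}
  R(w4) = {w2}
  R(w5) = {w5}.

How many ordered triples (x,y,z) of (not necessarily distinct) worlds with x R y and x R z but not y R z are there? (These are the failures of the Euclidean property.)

Enumerating: (w1,w2,w2), (w1,w4,w4), (w1,w4,w5), (w1,w5,w2), (w1,w5,w4), (w2,w1,w1), (w2,w4,w1), (w2,w4,w4), (w2,w4,w5), (w2,w5,w1), (w2,w5,w4), (w4,w2,w2).

12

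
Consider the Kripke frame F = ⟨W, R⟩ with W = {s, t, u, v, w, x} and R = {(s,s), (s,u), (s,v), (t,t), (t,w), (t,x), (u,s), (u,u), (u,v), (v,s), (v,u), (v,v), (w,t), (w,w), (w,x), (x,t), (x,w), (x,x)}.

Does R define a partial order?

Reflexive: yes — every world is R-related to itself.
Transitive: yes — every two-step R-path is closed by a direct edge.
Antisymmetric: no — s R u and u R s with s ≠ u.
So R is not a partial order.

No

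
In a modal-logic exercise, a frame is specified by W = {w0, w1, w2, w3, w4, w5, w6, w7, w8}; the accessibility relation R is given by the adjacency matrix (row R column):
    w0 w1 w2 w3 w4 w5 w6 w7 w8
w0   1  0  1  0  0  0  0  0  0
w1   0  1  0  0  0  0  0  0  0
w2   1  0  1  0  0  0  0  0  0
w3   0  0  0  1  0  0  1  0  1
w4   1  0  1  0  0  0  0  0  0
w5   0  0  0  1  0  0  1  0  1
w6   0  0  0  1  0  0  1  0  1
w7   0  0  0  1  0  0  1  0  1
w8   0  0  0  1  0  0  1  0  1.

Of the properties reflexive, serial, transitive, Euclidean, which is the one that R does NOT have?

Reflexive: no — w4 is not related to itself.
Serial: yes — every world has a successor (e.g. w0 R w0).
Transitive: yes — every two-step R-path is closed by a direct edge.
Euclidean: yes — any two successors of a common world are R-related.
Only reflexive fails.

reflexive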